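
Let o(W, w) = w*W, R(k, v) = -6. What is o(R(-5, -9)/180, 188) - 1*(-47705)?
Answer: 715481/15 ≈ 47699.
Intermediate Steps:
o(W, w) = W*w
o(R(-5, -9)/180, 188) - 1*(-47705) = -6/180*188 - 1*(-47705) = -6*1/180*188 + 47705 = -1/30*188 + 47705 = -94/15 + 47705 = 715481/15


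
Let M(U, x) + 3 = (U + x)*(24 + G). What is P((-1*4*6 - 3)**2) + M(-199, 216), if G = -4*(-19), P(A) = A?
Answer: 2426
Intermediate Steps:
G = 76
M(U, x) = -3 + 100*U + 100*x (M(U, x) = -3 + (U + x)*(24 + 76) = -3 + (U + x)*100 = -3 + (100*U + 100*x) = -3 + 100*U + 100*x)
P((-1*4*6 - 3)**2) + M(-199, 216) = (-1*4*6 - 3)**2 + (-3 + 100*(-199) + 100*216) = (-4*6 - 3)**2 + (-3 - 19900 + 21600) = (-24 - 3)**2 + 1697 = (-27)**2 + 1697 = 729 + 1697 = 2426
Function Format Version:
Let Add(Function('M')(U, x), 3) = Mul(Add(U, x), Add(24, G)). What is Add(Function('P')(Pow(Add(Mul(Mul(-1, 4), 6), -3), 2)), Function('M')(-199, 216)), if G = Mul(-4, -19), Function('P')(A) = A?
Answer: 2426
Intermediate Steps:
G = 76
Function('M')(U, x) = Add(-3, Mul(100, U), Mul(100, x)) (Function('M')(U, x) = Add(-3, Mul(Add(U, x), Add(24, 76))) = Add(-3, Mul(Add(U, x), 100)) = Add(-3, Add(Mul(100, U), Mul(100, x))) = Add(-3, Mul(100, U), Mul(100, x)))
Add(Function('P')(Pow(Add(Mul(Mul(-1, 4), 6), -3), 2)), Function('M')(-199, 216)) = Add(Pow(Add(Mul(Mul(-1, 4), 6), -3), 2), Add(-3, Mul(100, -199), Mul(100, 216))) = Add(Pow(Add(Mul(-4, 6), -3), 2), Add(-3, -19900, 21600)) = Add(Pow(Add(-24, -3), 2), 1697) = Add(Pow(-27, 2), 1697) = Add(729, 1697) = 2426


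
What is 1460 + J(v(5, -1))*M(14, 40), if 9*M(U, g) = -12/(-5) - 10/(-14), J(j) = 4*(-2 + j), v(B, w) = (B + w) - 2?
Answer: 1460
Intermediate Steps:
v(B, w) = -2 + B + w
J(j) = -8 + 4*j
M(U, g) = 109/315 (M(U, g) = (-12/(-5) - 10/(-14))/9 = (-12*(-⅕) - 10*(-1/14))/9 = (12/5 + 5/7)/9 = (⅑)*(109/35) = 109/315)
1460 + J(v(5, -1))*M(14, 40) = 1460 + (-8 + 4*(-2 + 5 - 1))*(109/315) = 1460 + (-8 + 4*2)*(109/315) = 1460 + (-8 + 8)*(109/315) = 1460 + 0*(109/315) = 1460 + 0 = 1460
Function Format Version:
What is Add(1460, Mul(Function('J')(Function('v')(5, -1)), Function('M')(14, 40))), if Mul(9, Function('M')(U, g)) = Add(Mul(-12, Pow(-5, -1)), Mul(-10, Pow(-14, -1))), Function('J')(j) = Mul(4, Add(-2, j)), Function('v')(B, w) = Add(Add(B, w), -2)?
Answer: 1460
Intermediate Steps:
Function('v')(B, w) = Add(-2, B, w)
Function('J')(j) = Add(-8, Mul(4, j))
Function('M')(U, g) = Rational(109, 315) (Function('M')(U, g) = Mul(Rational(1, 9), Add(Mul(-12, Pow(-5, -1)), Mul(-10, Pow(-14, -1)))) = Mul(Rational(1, 9), Add(Mul(-12, Rational(-1, 5)), Mul(-10, Rational(-1, 14)))) = Mul(Rational(1, 9), Add(Rational(12, 5), Rational(5, 7))) = Mul(Rational(1, 9), Rational(109, 35)) = Rational(109, 315))
Add(1460, Mul(Function('J')(Function('v')(5, -1)), Function('M')(14, 40))) = Add(1460, Mul(Add(-8, Mul(4, Add(-2, 5, -1))), Rational(109, 315))) = Add(1460, Mul(Add(-8, Mul(4, 2)), Rational(109, 315))) = Add(1460, Mul(Add(-8, 8), Rational(109, 315))) = Add(1460, Mul(0, Rational(109, 315))) = Add(1460, 0) = 1460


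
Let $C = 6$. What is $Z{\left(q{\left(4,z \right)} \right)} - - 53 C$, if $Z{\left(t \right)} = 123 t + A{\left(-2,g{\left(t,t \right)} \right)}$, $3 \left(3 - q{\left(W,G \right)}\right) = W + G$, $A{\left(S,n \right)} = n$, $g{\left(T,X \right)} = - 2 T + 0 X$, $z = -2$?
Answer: $\frac{1801}{3} \approx 600.33$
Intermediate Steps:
$g{\left(T,X \right)} = - 2 T$ ($g{\left(T,X \right)} = - 2 T + 0 = - 2 T$)
$q{\left(W,G \right)} = 3 - \frac{G}{3} - \frac{W}{3}$ ($q{\left(W,G \right)} = 3 - \frac{W + G}{3} = 3 - \frac{G + W}{3} = 3 - \left(\frac{G}{3} + \frac{W}{3}\right) = 3 - \frac{G}{3} - \frac{W}{3}$)
$Z{\left(t \right)} = 121 t$ ($Z{\left(t \right)} = 123 t - 2 t = 121 t$)
$Z{\left(q{\left(4,z \right)} \right)} - - 53 C = 121 \left(3 - - \frac{2}{3} - \frac{4}{3}\right) - \left(-53\right) 6 = 121 \left(3 + \frac{2}{3} - \frac{4}{3}\right) - -318 = 121 \cdot \frac{7}{3} + 318 = \frac{847}{3} + 318 = \frac{1801}{3}$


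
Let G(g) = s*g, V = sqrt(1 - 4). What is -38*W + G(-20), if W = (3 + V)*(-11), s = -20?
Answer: 1654 + 418*I*sqrt(3) ≈ 1654.0 + 724.0*I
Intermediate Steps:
V = I*sqrt(3) (V = sqrt(-3) = I*sqrt(3) ≈ 1.732*I)
W = -33 - 11*I*sqrt(3) (W = (3 + I*sqrt(3))*(-11) = -33 - 11*I*sqrt(3) ≈ -33.0 - 19.053*I)
G(g) = -20*g
-38*W + G(-20) = -38*(-33 - 11*I*sqrt(3)) - 20*(-20) = (1254 + 418*I*sqrt(3)) + 400 = 1654 + 418*I*sqrt(3)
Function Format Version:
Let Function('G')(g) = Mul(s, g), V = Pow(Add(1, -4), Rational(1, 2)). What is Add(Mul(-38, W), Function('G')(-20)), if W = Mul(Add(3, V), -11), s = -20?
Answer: Add(1654, Mul(418, I, Pow(3, Rational(1, 2)))) ≈ Add(1654.0, Mul(724.00, I))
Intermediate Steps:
V = Mul(I, Pow(3, Rational(1, 2))) (V = Pow(-3, Rational(1, 2)) = Mul(I, Pow(3, Rational(1, 2))) ≈ Mul(1.7320, I))
W = Add(-33, Mul(-11, I, Pow(3, Rational(1, 2)))) (W = Mul(Add(3, Mul(I, Pow(3, Rational(1, 2)))), -11) = Add(-33, Mul(-11, I, Pow(3, Rational(1, 2)))) ≈ Add(-33.000, Mul(-19.053, I)))
Function('G')(g) = Mul(-20, g)
Add(Mul(-38, W), Function('G')(-20)) = Add(Mul(-38, Add(-33, Mul(-11, I, Pow(3, Rational(1, 2))))), Mul(-20, -20)) = Add(Add(1254, Mul(418, I, Pow(3, Rational(1, 2)))), 400) = Add(1654, Mul(418, I, Pow(3, Rational(1, 2))))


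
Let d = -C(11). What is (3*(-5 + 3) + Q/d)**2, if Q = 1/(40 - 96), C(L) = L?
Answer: 13653025/379456 ≈ 35.981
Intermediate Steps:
Q = -1/56 (Q = 1/(-56) = -1/56 ≈ -0.017857)
d = -11 (d = -1*11 = -11)
(3*(-5 + 3) + Q/d)**2 = (3*(-5 + 3) - 1/56/(-11))**2 = (3*(-2) - 1/56*(-1/11))**2 = (-6 + 1/616)**2 = (-3695/616)**2 = 13653025/379456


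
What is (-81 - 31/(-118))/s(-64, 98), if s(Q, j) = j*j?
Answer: -1361/161896 ≈ -0.0084066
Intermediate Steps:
s(Q, j) = j²
(-81 - 31/(-118))/s(-64, 98) = (-81 - 31/(-118))/(98²) = (-81 - 31*(-1/118))/9604 = (-81 + 31/118)*(1/9604) = -9527/118*1/9604 = -1361/161896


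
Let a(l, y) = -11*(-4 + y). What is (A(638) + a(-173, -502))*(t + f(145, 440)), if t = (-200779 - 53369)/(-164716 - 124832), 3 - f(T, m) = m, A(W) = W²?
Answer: -4341975076340/24129 ≈ -1.7995e+8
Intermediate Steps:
f(T, m) = 3 - m
a(l, y) = 44 - 11*y
t = 21179/24129 (t = -254148/(-289548) = -254148*(-1/289548) = 21179/24129 ≈ 0.87774)
(A(638) + a(-173, -502))*(t + f(145, 440)) = (638² + (44 - 11*(-502)))*(21179/24129 + (3 - 1*440)) = (407044 + (44 + 5522))*(21179/24129 + (3 - 440)) = (407044 + 5566)*(21179/24129 - 437) = 412610*(-10523194/24129) = -4341975076340/24129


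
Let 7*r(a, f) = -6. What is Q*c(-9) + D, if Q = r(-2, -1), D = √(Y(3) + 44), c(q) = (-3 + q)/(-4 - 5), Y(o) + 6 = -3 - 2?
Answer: -8/7 + √33 ≈ 4.6017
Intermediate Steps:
Y(o) = -11 (Y(o) = -6 + (-3 - 2) = -6 - 5 = -11)
r(a, f) = -6/7 (r(a, f) = (⅐)*(-6) = -6/7)
c(q) = ⅓ - q/9 (c(q) = (-3 + q)/(-9) = (-3 + q)*(-⅑) = ⅓ - q/9)
D = √33 (D = √(-11 + 44) = √33 ≈ 5.7446)
Q = -6/7 ≈ -0.85714
Q*c(-9) + D = -6*(⅓ - ⅑*(-9))/7 + √33 = -6*(⅓ + 1)/7 + √33 = -6/7*4/3 + √33 = -8/7 + √33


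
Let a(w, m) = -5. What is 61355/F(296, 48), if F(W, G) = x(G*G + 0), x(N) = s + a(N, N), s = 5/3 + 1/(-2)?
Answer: -368130/23 ≈ -16006.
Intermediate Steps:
s = 7/6 (s = 5*(1/3) + 1*(-1/2) = 5/3 - 1/2 = 7/6 ≈ 1.1667)
x(N) = -23/6 (x(N) = 7/6 - 5 = -23/6)
F(W, G) = -23/6
61355/F(296, 48) = 61355/(-23/6) = 61355*(-6/23) = -368130/23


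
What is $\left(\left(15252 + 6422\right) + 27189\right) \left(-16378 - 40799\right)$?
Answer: $-2793839751$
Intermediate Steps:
$\left(\left(15252 + 6422\right) + 27189\right) \left(-16378 - 40799\right) = \left(21674 + 27189\right) \left(-57177\right) = 48863 \left(-57177\right) = -2793839751$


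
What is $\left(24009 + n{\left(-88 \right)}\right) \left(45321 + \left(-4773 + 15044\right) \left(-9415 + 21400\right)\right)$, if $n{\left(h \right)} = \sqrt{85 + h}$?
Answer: $2956546433304 + 123143256 i \sqrt{3} \approx 2.9565 \cdot 10^{12} + 2.1329 \cdot 10^{8} i$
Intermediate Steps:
$\left(24009 + n{\left(-88 \right)}\right) \left(45321 + \left(-4773 + 15044\right) \left(-9415 + 21400\right)\right) = \left(24009 + \sqrt{85 - 88}\right) \left(45321 + \left(-4773 + 15044\right) \left(-9415 + 21400\right)\right) = \left(24009 + \sqrt{-3}\right) \left(45321 + 10271 \cdot 11985\right) = \left(24009 + i \sqrt{3}\right) \left(45321 + 123097935\right) = \left(24009 + i \sqrt{3}\right) 123143256 = 2956546433304 + 123143256 i \sqrt{3}$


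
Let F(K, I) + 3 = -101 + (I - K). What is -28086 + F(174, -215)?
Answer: -28579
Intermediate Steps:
F(K, I) = -104 + I - K (F(K, I) = -3 + (-101 + (I - K)) = -3 + (-101 + I - K) = -104 + I - K)
-28086 + F(174, -215) = -28086 + (-104 - 215 - 1*174) = -28086 + (-104 - 215 - 174) = -28086 - 493 = -28579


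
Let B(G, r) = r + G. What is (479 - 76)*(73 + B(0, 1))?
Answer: 29822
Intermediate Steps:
B(G, r) = G + r
(479 - 76)*(73 + B(0, 1)) = (479 - 76)*(73 + (0 + 1)) = 403*(73 + 1) = 403*74 = 29822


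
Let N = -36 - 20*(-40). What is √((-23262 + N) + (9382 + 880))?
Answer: 2*I*√3059 ≈ 110.62*I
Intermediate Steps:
N = 764 (N = -36 + 800 = 764)
√((-23262 + N) + (9382 + 880)) = √((-23262 + 764) + (9382 + 880)) = √(-22498 + 10262) = √(-12236) = 2*I*√3059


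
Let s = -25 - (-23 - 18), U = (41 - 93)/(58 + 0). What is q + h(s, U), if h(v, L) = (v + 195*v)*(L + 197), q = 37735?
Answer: 18928747/29 ≈ 6.5272e+5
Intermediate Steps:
U = -26/29 (U = -52/58 = -52*1/58 = -26/29 ≈ -0.89655)
s = 16 (s = -25 - 1*(-41) = -25 + 41 = 16)
h(v, L) = 196*v*(197 + L) (h(v, L) = (196*v)*(197 + L) = 196*v*(197 + L))
q + h(s, U) = 37735 + 196*16*(197 - 26/29) = 37735 + 196*16*(5687/29) = 37735 + 17834432/29 = 18928747/29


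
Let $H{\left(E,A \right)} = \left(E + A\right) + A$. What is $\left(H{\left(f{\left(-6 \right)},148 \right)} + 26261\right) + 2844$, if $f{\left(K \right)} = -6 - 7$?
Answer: $29388$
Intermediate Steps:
$f{\left(K \right)} = -13$ ($f{\left(K \right)} = -6 - 7 = -13$)
$H{\left(E,A \right)} = E + 2 A$ ($H{\left(E,A \right)} = \left(A + E\right) + A = E + 2 A$)
$\left(H{\left(f{\left(-6 \right)},148 \right)} + 26261\right) + 2844 = \left(\left(-13 + 2 \cdot 148\right) + 26261\right) + 2844 = \left(\left(-13 + 296\right) + 26261\right) + 2844 = \left(283 + 26261\right) + 2844 = 26544 + 2844 = 29388$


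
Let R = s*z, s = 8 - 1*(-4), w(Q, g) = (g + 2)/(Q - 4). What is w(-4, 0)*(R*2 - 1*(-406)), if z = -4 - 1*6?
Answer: -83/2 ≈ -41.500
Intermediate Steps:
w(Q, g) = (2 + g)/(-4 + Q)
s = 12 (s = 8 + 4 = 12)
z = -10 (z = -4 - 6 = -10)
R = -120 (R = 12*(-10) = -120)
w(-4, 0)*(R*2 - 1*(-406)) = ((2 + 0)/(-4 - 4))*(-120*2 - 1*(-406)) = (2/(-8))*(-240 + 406) = -1/8*2*166 = -1/4*166 = -83/2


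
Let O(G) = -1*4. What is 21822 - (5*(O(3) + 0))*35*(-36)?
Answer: -3378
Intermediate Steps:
O(G) = -4
21822 - (5*(O(3) + 0))*35*(-36) = 21822 - (5*(-4 + 0))*35*(-36) = 21822 - (5*(-4))*35*(-36) = 21822 - (-20*35)*(-36) = 21822 - (-700)*(-36) = 21822 - 1*25200 = 21822 - 25200 = -3378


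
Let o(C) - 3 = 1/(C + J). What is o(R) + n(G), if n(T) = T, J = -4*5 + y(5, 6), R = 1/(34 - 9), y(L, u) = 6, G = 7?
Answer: 3465/349 ≈ 9.9284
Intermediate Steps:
R = 1/25 ≈ 0.040000
J = -14 (J = -4*5 + 6 = -20 + 6 = -14)
o(C) = 3 + 1/(-14 + C) (o(C) = 3 + 1/(C - 14) = 3 + 1/(-14 + C))
o(R) + n(G) = (-41 + 3*(1/25))/(-14 + 1/25) + 7 = (-41 + 3/25)/(-349/25) + 7 = -25/349*(-1022/25) + 7 = 1022/349 + 7 = 3465/349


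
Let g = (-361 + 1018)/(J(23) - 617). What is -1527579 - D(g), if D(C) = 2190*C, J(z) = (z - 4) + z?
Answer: -175383819/115 ≈ -1.5251e+6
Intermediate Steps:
J(z) = -4 + 2*z (J(z) = (-4 + z) + z = -4 + 2*z)
g = -657/575 (g = (-361 + 1018)/((-4 + 2*23) - 617) = 657/((-4 + 46) - 617) = 657/(42 - 617) = 657/(-575) = 657*(-1/575) = -657/575 ≈ -1.1426)
-1527579 - D(g) = -1527579 - 2190*(-657)/575 = -1527579 - 1*(-287766/115) = -1527579 + 287766/115 = -175383819/115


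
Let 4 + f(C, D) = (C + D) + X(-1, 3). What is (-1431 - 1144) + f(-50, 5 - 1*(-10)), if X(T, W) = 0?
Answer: -2614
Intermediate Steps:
f(C, D) = -4 + C + D (f(C, D) = -4 + ((C + D) + 0) = -4 + (C + D) = -4 + C + D)
(-1431 - 1144) + f(-50, 5 - 1*(-10)) = (-1431 - 1144) + (-4 - 50 + (5 - 1*(-10))) = -2575 + (-4 - 50 + (5 + 10)) = -2575 + (-4 - 50 + 15) = -2575 - 39 = -2614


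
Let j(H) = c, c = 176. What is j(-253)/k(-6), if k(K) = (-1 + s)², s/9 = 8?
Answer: 176/5041 ≈ 0.034914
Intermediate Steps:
s = 72 (s = 9*8 = 72)
j(H) = 176
k(K) = 5041 (k(K) = (-1 + 72)² = 71² = 5041)
j(-253)/k(-6) = 176/5041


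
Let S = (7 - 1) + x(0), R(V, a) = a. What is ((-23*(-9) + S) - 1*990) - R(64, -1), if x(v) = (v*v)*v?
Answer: -776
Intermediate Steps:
x(v) = v**3 (x(v) = v**2*v = v**3)
S = 6 (S = (7 - 1) + 0**3 = 6 + 0 = 6)
((-23*(-9) + S) - 1*990) - R(64, -1) = ((-23*(-9) + 6) - 1*990) - 1*(-1) = ((207 + 6) - 990) + 1 = (213 - 990) + 1 = -777 + 1 = -776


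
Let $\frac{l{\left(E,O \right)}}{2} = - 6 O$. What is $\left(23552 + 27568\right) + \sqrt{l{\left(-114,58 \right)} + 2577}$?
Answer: $51120 + 3 \sqrt{209} \approx 51163.0$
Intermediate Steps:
$l{\left(E,O \right)} = - 12 O$ ($l{\left(E,O \right)} = 2 \left(- 6 O\right) = - 12 O$)
$\left(23552 + 27568\right) + \sqrt{l{\left(-114,58 \right)} + 2577} = \left(23552 + 27568\right) + \sqrt{\left(-12\right) 58 + 2577} = 51120 + \sqrt{-696 + 2577} = 51120 + \sqrt{1881} = 51120 + 3 \sqrt{209}$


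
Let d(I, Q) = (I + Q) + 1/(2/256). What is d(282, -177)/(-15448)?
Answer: -233/15448 ≈ -0.015083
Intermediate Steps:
d(I, Q) = 128 + I + Q (d(I, Q) = (I + Q) + 1/(2*(1/256)) = (I + Q) + 1/(1/128) = (I + Q) + 128 = 128 + I + Q)
d(282, -177)/(-15448) = (128 + 282 - 177)/(-15448) = 233*(-1/15448) = -233/15448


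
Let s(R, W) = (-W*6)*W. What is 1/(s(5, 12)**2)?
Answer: 1/746496 ≈ 1.3396e-6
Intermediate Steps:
s(R, W) = -6*W**2 (s(R, W) = (-6*W)*W = -6*W**2)
1/(s(5, 12)**2) = 1/((-6*12**2)**2) = 1/((-6*144)**2) = 1/((-864)**2) = 1/746496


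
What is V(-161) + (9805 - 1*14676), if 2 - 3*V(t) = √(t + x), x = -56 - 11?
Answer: -14611/3 - 2*I*√57/3 ≈ -4870.3 - 5.0332*I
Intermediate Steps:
x = -67
V(t) = ⅔ - √(-67 + t)/3 (V(t) = ⅔ - √(t - 67)/3 = ⅔ - √(-67 + t)/3)
V(-161) + (9805 - 1*14676) = (⅔ - √(-67 - 161)/3) + (9805 - 1*14676) = (⅔ - 2*I*√57/3) + (9805 - 14676) = (⅔ - 2*I*√57/3) - 4871 = -14611/3 - 2*I*√57/3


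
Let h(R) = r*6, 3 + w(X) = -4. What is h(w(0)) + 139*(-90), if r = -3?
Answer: -12528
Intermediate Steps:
w(X) = -7 (w(X) = -3 - 4 = -7)
h(R) = -18 (h(R) = -3*6 = -18)
h(w(0)) + 139*(-90) = -18 + 139*(-90) = -18 - 12510 = -12528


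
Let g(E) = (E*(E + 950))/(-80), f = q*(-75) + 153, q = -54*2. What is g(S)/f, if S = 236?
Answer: -34987/82530 ≈ -0.42393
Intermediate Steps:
q = -108
f = 8253 (f = -108*(-75) + 153 = 8100 + 153 = 8253)
g(E) = -E*(950 + E)/80 (g(E) = (E*(950 + E))*(-1/80) = -E*(950 + E)/80)
g(S)/f = -1/80*236*(950 + 236)/8253 = -1/80*236*1186*(1/8253) = -34987/10*1/8253 = -34987/82530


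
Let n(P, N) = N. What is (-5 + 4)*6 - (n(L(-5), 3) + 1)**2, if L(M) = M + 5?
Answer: -22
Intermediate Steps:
L(M) = 5 + M
(-5 + 4)*6 - (n(L(-5), 3) + 1)**2 = (-5 + 4)*6 - (3 + 1)**2 = -1*6 - 1*4**2 = -6 - 1*16 = -6 - 16 = -22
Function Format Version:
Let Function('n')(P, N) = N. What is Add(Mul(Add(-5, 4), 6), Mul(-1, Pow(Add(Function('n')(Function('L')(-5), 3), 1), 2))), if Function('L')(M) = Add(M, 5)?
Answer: -22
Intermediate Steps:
Function('L')(M) = Add(5, M)
Add(Mul(Add(-5, 4), 6), Mul(-1, Pow(Add(Function('n')(Function('L')(-5), 3), 1), 2))) = Add(Mul(Add(-5, 4), 6), Mul(-1, Pow(Add(3, 1), 2))) = Add(Mul(-1, 6), Mul(-1, Pow(4, 2))) = Add(-6, Mul(-1, 16)) = Add(-6, -16) = -22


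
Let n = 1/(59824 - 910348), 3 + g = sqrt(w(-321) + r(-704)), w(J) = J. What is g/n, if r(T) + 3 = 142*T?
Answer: 2551572 - 1701048*I*sqrt(25073) ≈ 2.5516e+6 - 2.6935e+8*I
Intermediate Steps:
r(T) = -3 + 142*T
g = -3 + 2*I*sqrt(25073) (g = -3 + sqrt(-321 + (-3 + 142*(-704))) = -3 + sqrt(-321 + (-3 - 99968)) = -3 + sqrt(-321 - 99971) = -3 + sqrt(-100292) = -3 + 2*I*sqrt(25073) ≈ -3.0 + 316.69*I)
n = -1/850524 (n = 1/(-850524) = -1/850524 ≈ -1.1757e-6)
g/n = (-3 + 2*I*sqrt(25073))/(-1/850524) = (-3 + 2*I*sqrt(25073))*(-850524) = 2551572 - 1701048*I*sqrt(25073)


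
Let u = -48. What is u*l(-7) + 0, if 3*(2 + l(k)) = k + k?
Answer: 320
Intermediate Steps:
l(k) = -2 + 2*k/3 (l(k) = -2 + (k + k)/3 = -2 + (2*k)/3 = -2 + 2*k/3)
u*l(-7) + 0 = -48*(-2 + (2/3)*(-7)) + 0 = -48*(-2 - 14/3) + 0 = -48*(-20/3) + 0 = 320 + 0 = 320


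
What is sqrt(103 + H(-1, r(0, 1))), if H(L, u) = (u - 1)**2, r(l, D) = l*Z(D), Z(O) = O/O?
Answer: 2*sqrt(26) ≈ 10.198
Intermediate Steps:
Z(O) = 1
r(l, D) = l (r(l, D) = l*1 = l)
H(L, u) = (-1 + u)**2
sqrt(103 + H(-1, r(0, 1))) = sqrt(103 + (-1 + 0)**2) = sqrt(103 + (-1)**2) = sqrt(103 + 1) = sqrt(104) = 2*sqrt(26)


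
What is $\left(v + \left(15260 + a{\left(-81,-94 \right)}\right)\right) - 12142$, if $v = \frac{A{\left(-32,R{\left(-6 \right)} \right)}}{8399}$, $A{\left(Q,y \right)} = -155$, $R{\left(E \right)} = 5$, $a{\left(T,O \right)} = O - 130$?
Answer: $\frac{24306551}{8399} \approx 2894.0$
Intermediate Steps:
$a{\left(T,O \right)} = -130 + O$
$v = - \frac{155}{8399} \approx -0.018455$
$\left(v + \left(15260 + a{\left(-81,-94 \right)}\right)\right) - 12142 = \left(- \frac{155}{8399} + \left(15260 - 224\right)\right) - 12142 = \left(- \frac{155}{8399} + 15036\right) - 12142 = \frac{126287209}{8399} - 12142 = \frac{24306551}{8399}$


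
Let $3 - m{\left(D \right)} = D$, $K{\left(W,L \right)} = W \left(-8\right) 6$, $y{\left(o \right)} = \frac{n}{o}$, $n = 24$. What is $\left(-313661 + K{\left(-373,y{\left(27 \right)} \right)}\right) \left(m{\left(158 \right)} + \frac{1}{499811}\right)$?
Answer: $\frac{22912503002928}{499811} \approx 4.5842 \cdot 10^{7}$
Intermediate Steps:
$y{\left(o \right)} = \frac{24}{o}$
$K{\left(W,L \right)} = - 48 W$ ($K{\left(W,L \right)} = - 8 W 6 = - 48 W$)
$m{\left(D \right)} = 3 - D$
$\left(-313661 + K{\left(-373,y{\left(27 \right)} \right)}\right) \left(m{\left(158 \right)} + \frac{1}{499811}\right) = \left(-313661 - -17904\right) \left(\left(3 - 158\right) + \frac{1}{499811}\right) = \left(-313661 + 17904\right) \left(\left(3 - 158\right) + \frac{1}{499811}\right) = - 295757 \left(-155 + \frac{1}{499811}\right) = \left(-295757\right) \left(- \frac{77470704}{499811}\right) = \frac{22912503002928}{499811}$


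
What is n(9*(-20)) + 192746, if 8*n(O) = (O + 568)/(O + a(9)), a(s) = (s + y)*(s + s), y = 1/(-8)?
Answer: 15612232/81 ≈ 1.9274e+5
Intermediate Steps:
y = -⅛ ≈ -0.12500
a(s) = 2*s*(-⅛ + s) (a(s) = (s - ⅛)*(s + s) = (-⅛ + s)*(2*s) = 2*s*(-⅛ + s))
n(O) = (568 + O)/(8*(639/4 + O)) (n(O) = ((O + 568)/(O + (¼)*9*(-1 + 8*9)))/8 = ((568 + O)/(O + (¼)*9*(-1 + 72)))/8 = ((568 + O)/(O + (¼)*9*71))/8 = ((568 + O)/(O + 639/4))/8 = ((568 + O)/(639/4 + O))/8 = (568 + O)/(8*(639/4 + O)))
n(9*(-20)) + 192746 = (568 + 9*(-20))/(2*(639 + 4*(9*(-20)))) + 192746 = (568 - 180)/(2*(639 + 4*(-180))) + 192746 = (½)*388/(639 - 720) + 192746 = (½)*388/(-81) + 192746 = (½)*(-1/81)*388 + 192746 = -194/81 + 192746 = 15612232/81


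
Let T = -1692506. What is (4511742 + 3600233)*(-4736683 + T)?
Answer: -52153420438275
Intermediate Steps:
(4511742 + 3600233)*(-4736683 + T) = (4511742 + 3600233)*(-4736683 - 1692506) = 8111975*(-6429189) = -52153420438275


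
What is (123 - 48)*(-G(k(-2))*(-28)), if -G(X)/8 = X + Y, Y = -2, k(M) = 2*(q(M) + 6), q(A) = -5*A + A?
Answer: -436800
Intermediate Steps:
q(A) = -4*A
k(M) = 12 - 8*M (k(M) = 2*(-4*M + 6) = 2*(6 - 4*M) = 12 - 8*M)
G(X) = 16 - 8*X (G(X) = -8*(X - 2) = -8*(-2 + X) = 16 - 8*X)
(123 - 48)*(-G(k(-2))*(-28)) = (123 - 48)*(-(16 - 8*(12 - 8*(-2)))*(-28)) = 75*(-(16 - 8*(12 + 16))*(-28)) = 75*(-(16 - 8*28)*(-28)) = 75*(-(16 - 224)*(-28)) = 75*(-(-208)*(-28)) = 75*(-1*5824) = 75*(-5824) = -436800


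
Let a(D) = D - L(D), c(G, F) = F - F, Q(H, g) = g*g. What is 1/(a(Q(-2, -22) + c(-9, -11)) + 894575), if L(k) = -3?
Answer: 1/895062 ≈ 1.1172e-6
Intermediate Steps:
Q(H, g) = g²
c(G, F) = 0
a(D) = 3 + D (a(D) = D - 1*(-3) = D + 3 = 3 + D)
1/(a(Q(-2, -22) + c(-9, -11)) + 894575) = 1/((3 + ((-22)² + 0)) + 894575) = 1/((3 + (484 + 0)) + 894575) = 1/((3 + 484) + 894575) = 1/(487 + 894575) = 1/895062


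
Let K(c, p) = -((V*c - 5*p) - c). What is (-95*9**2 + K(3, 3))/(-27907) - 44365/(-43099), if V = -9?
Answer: 1567801405/1202763793 ≈ 1.3035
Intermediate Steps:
K(c, p) = 5*p + 10*c (K(c, p) = -((-9*c - 5*p) - c) = -(-10*c - 5*p) = 5*p + 10*c)
(-95*9**2 + K(3, 3))/(-27907) - 44365/(-43099) = (-95*9**2 + (5*3 + 10*3))/(-27907) - 44365/(-43099) = (-95*81 + (15 + 30))*(-1/27907) - 44365*(-1/43099) = (-7695 + 45)*(-1/27907) + 44365/43099 = -7650*(-1/27907) + 44365/43099 = 7650/27907 + 44365/43099 = 1567801405/1202763793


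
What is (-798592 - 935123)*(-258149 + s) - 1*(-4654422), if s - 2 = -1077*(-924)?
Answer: -1277745034293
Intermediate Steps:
s = 995150 (s = 2 - 1077*(-924) = 2 + 995148 = 995150)
(-798592 - 935123)*(-258149 + s) - 1*(-4654422) = (-798592 - 935123)*(-258149 + 995150) - 1*(-4654422) = -1733715*737001 + 4654422 = -1277749688715 + 4654422 = -1277745034293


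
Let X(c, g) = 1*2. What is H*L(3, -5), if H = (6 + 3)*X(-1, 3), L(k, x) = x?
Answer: -90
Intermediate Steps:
X(c, g) = 2
H = 18 (H = (6 + 3)*2 = 9*2 = 18)
H*L(3, -5) = 18*(-5) = -90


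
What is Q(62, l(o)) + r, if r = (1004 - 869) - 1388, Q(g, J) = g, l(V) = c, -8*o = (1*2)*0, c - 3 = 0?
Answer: -1191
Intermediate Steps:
c = 3 (c = 3 + 0 = 3)
o = 0 (o = -1*2*0/8 = -0/4 = -⅛*0 = 0)
l(V) = 3
r = -1253 (r = 135 - 1388 = -1253)
Q(62, l(o)) + r = 62 - 1253 = -1191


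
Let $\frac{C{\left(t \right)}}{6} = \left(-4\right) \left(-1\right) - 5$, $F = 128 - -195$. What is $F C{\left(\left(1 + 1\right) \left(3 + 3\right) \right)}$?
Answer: $-1938$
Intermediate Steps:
$F = 323$ ($F = 128 + 195 = 323$)
$C{\left(t \right)} = -6$ ($C{\left(t \right)} = 6 \left(\left(-4\right) \left(-1\right) - 5\right) = 6 \left(4 - 5\right) = 6 \left(-1\right) = -6$)
$F C{\left(\left(1 + 1\right) \left(3 + 3\right) \right)} = 323 \left(-6\right) = -1938$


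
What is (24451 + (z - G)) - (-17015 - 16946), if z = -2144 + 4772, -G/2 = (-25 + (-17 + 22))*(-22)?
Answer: 61920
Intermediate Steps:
G = -880 (G = -2*(-25 + (-17 + 22))*(-22) = -2*(-25 + 5)*(-22) = -(-40)*(-22) = -2*440 = -880)
z = 2628
(24451 + (z - G)) - (-17015 - 16946) = (24451 + (2628 - 1*(-880))) - (-17015 - 16946) = (24451 + (2628 + 880)) - 1*(-33961) = (24451 + 3508) + 33961 = 27959 + 33961 = 61920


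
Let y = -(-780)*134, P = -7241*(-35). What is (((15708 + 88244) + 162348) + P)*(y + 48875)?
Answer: 79724750325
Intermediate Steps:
P = 253435
y = 104520 (y = -78*(-1340) = 104520)
(((15708 + 88244) + 162348) + P)*(y + 48875) = (((15708 + 88244) + 162348) + 253435)*(104520 + 48875) = ((103952 + 162348) + 253435)*153395 = (266300 + 253435)*153395 = 519735*153395 = 79724750325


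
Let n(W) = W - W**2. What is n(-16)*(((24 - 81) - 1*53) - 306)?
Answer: 113152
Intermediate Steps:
n(-16)*(((24 - 81) - 1*53) - 306) = (-16*(1 - 1*(-16)))*(((24 - 81) - 1*53) - 306) = (-16*(1 + 16))*((-57 - 53) - 306) = (-16*17)*(-110 - 306) = -272*(-416) = 113152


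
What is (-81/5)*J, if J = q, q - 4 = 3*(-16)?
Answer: 3564/5 ≈ 712.80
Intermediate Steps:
q = -44 (q = 4 + 3*(-16) = 4 - 48 = -44)
J = -44
(-81/5)*J = -81/5*(-44) = 3564/5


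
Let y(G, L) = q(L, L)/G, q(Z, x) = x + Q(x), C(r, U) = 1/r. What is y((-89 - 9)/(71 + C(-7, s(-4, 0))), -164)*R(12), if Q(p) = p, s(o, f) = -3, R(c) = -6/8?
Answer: -61008/343 ≈ -177.87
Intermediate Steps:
R(c) = -¾ (R(c) = -6*⅛ = -¾)
q(Z, x) = 2*x (q(Z, x) = x + x = 2*x)
y(G, L) = 2*L/G (y(G, L) = (2*L)/G = 2*L/G)
y((-89 - 9)/(71 + C(-7, s(-4, 0))), -164)*R(12) = (2*(-164)/((-89 - 9)/(71 + 1/(-7))))*(-¾) = (2*(-164)/(-98/(71 - ⅐)))*(-¾) = (2*(-164)/(-98/496/7))*(-¾) = (2*(-164)/(-98*7/496))*(-¾) = (2*(-164)/(-343/248))*(-¾) = (2*(-164)*(-248/343))*(-¾) = (81344/343)*(-¾) = -61008/343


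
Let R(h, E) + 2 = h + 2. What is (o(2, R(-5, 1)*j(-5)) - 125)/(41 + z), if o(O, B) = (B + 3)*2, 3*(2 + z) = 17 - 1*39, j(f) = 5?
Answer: -507/95 ≈ -5.3368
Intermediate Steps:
R(h, E) = h (R(h, E) = -2 + (h + 2) = -2 + (2 + h) = h)
z = -28/3 (z = -2 + (17 - 1*39)/3 = -2 + (17 - 39)/3 = -2 + (1/3)*(-22) = -2 - 22/3 = -28/3 ≈ -9.3333)
o(O, B) = 6 + 2*B (o(O, B) = (3 + B)*2 = 6 + 2*B)
(o(2, R(-5, 1)*j(-5)) - 125)/(41 + z) = ((6 + 2*(-5*5)) - 125)/(41 - 28/3) = ((6 + 2*(-25)) - 125)/(95/3) = ((6 - 50) - 125)*(3/95) = (-44 - 125)*(3/95) = -169*3/95 = -507/95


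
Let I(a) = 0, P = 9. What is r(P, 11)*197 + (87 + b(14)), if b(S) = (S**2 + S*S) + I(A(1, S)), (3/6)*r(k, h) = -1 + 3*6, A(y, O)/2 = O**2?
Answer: 7177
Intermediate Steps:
A(y, O) = 2*O**2
r(k, h) = 34 (r(k, h) = 2*(-1 + 3*6) = 2*(-1 + 18) = 2*17 = 34)
b(S) = 2*S**2 (b(S) = (S**2 + S*S) + 0 = (S**2 + S**2) + 0 = 2*S**2 + 0 = 2*S**2)
r(P, 11)*197 + (87 + b(14)) = 34*197 + (87 + 2*14**2) = 6698 + (87 + 2*196) = 6698 + (87 + 392) = 6698 + 479 = 7177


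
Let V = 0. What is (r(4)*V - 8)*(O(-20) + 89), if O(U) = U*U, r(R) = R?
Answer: -3912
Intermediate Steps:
O(U) = U**2
(r(4)*V - 8)*(O(-20) + 89) = (4*0 - 8)*((-20)**2 + 89) = (0 - 8)*(400 + 89) = -8*489 = -3912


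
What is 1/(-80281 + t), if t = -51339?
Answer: -1/131620 ≈ -7.5976e-6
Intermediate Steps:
1/(-80281 + t) = 1/(-80281 - 51339) = 1/(-131620) = -1/131620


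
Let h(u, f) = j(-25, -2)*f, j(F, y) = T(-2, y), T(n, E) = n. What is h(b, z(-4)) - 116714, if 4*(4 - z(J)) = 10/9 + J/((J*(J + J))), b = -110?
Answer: -16807897/144 ≈ -1.1672e+5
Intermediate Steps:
j(F, y) = -2
z(J) = 67/18 - 1/(8*J) (z(J) = 4 - (10/9 + J/((J*(J + J))))/4 = 4 - (10*(⅑) + J/((J*(2*J))))/4 = 4 - (10/9 + J/((2*J²)))/4 = 4 - (10/9 + J*(1/(2*J²)))/4 = 4 - (10/9 + 1/(2*J))/4 = 4 + (-5/18 - 1/(8*J)) = 67/18 - 1/(8*J))
h(u, f) = -2*f
h(b, z(-4)) - 116714 = -(-9 + 268*(-4))/(36*(-4)) - 116714 = -(-1)*(-9 - 1072)/(36*4) - 116714 = -(-1)*(-1081)/(36*4) - 116714 = -2*1081/288 - 116714 = -1081/144 - 116714 = -16807897/144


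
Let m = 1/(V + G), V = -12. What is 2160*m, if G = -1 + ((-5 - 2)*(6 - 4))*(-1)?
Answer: 2160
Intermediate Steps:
G = 13 (G = -1 - 7*2*(-1) = -1 - 14*(-1) = -1 + 14 = 13)
m = 1 (m = 1/(-12 + 13) = 1/1 = 1)
2160*m = 2160*1 = 2160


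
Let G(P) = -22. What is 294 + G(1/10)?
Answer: 272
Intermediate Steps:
294 + G(1/10) = 294 - 22 = 272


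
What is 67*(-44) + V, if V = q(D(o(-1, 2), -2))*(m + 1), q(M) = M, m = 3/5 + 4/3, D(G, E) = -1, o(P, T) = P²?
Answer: -44264/15 ≈ -2950.9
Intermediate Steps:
m = 29/15 (m = 3*(⅕) + 4*(⅓) = ⅗ + 4/3 = 29/15 ≈ 1.9333)
V = -44/15 (V = -(29/15 + 1) = -1*44/15 = -44/15 ≈ -2.9333)
67*(-44) + V = 67*(-44) - 44/15 = -2948 - 44/15 = -44264/15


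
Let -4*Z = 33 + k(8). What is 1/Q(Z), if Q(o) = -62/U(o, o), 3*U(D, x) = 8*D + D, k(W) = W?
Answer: 123/248 ≈ 0.49597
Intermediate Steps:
U(D, x) = 3*D (U(D, x) = (8*D + D)/3 = (9*D)/3 = 3*D)
Z = -41/4 (Z = -(33 + 8)/4 = -¼*41 = -41/4 ≈ -10.250)
Q(o) = -62/(3*o) (Q(o) = -62*1/(3*o) = -62/(3*o))
1/Q(Z) = 1/(-62/(3*(-41/4))) = 1/(-62/3*(-4/41)) = 1/(248/123) = 123/248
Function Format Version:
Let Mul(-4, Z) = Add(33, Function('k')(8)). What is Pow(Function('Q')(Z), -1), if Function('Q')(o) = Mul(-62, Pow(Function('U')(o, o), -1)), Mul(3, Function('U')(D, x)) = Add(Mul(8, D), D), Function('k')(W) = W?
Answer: Rational(123, 248) ≈ 0.49597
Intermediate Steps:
Function('U')(D, x) = Mul(3, D) (Function('U')(D, x) = Mul(Rational(1, 3), Add(Mul(8, D), D)) = Mul(Rational(1, 3), Mul(9, D)) = Mul(3, D))
Z = Rational(-41, 4) (Z = Mul(Rational(-1, 4), Add(33, 8)) = Mul(Rational(-1, 4), 41) = Rational(-41, 4) ≈ -10.250)
Function('Q')(o) = Mul(Rational(-62, 3), Pow(o, -1)) (Function('Q')(o) = Mul(-62, Pow(Mul(3, o), -1)) = Mul(-62, Mul(Rational(1, 3), Pow(o, -1))) = Mul(Rational(-62, 3), Pow(o, -1)))
Pow(Function('Q')(Z), -1) = Pow(Mul(Rational(-62, 3), Pow(Rational(-41, 4), -1)), -1) = Pow(Mul(Rational(-62, 3), Rational(-4, 41)), -1) = Pow(Rational(248, 123), -1) = Rational(123, 248)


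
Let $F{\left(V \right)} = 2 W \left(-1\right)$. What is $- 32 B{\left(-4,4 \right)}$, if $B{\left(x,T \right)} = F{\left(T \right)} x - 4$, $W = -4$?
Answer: $1152$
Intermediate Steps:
$F{\left(V \right)} = 8$ ($F{\left(V \right)} = 2 \left(-4\right) \left(-1\right) = \left(-8\right) \left(-1\right) = 8$)
$B{\left(x,T \right)} = -4 + 8 x$ ($B{\left(x,T \right)} = 8 x - 4 = -4 + 8 x$)
$- 32 B{\left(-4,4 \right)} = - 32 \left(-4 + 8 \left(-4\right)\right) = - 32 \left(-4 - 32\right) = \left(-32\right) \left(-36\right) = 1152$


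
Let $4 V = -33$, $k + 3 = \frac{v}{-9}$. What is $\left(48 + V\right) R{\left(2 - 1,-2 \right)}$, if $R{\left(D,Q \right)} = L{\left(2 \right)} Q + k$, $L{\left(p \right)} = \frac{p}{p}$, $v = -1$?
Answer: $- \frac{583}{3} \approx -194.33$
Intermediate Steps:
$L{\left(p \right)} = 1$
$k = - \frac{26}{9}$ ($k = -3 - \frac{1}{-9} = -3 - - \frac{1}{9} = -3 + \frac{1}{9} = - \frac{26}{9} \approx -2.8889$)
$V = - \frac{33}{4}$ ($V = \frac{1}{4} \left(-33\right) = - \frac{33}{4} \approx -8.25$)
$R{\left(D,Q \right)} = - \frac{26}{9} + Q$ ($R{\left(D,Q \right)} = 1 Q - \frac{26}{9} = Q - \frac{26}{9} = - \frac{26}{9} + Q$)
$\left(48 + V\right) R{\left(2 - 1,-2 \right)} = \left(48 - \frac{33}{4}\right) \left(- \frac{26}{9} - 2\right) = \frac{159}{4} \left(- \frac{44}{9}\right) = - \frac{583}{3}$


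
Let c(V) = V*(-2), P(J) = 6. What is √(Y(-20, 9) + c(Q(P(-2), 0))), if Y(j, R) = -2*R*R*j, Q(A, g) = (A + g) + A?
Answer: 4*√201 ≈ 56.710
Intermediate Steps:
Q(A, g) = g + 2*A
Y(j, R) = -2*j*R² (Y(j, R) = -2*R²*j = -2*j*R²)
c(V) = -2*V
√(Y(-20, 9) + c(Q(P(-2), 0))) = √(-2*(-20)*9² - 2*(0 + 2*6)) = √(-2*(-20)*81 - 2*(0 + 12)) = √(3240 - 2*12) = √(3240 - 24) = √3216 = 4*√201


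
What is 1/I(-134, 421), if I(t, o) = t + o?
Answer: 1/287 ≈ 0.0034843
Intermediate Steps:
I(t, o) = o + t
1/I(-134, 421) = 1/(421 - 134) = 1/287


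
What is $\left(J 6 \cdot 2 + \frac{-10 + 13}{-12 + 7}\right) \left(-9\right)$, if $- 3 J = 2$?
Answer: $\frac{387}{5} \approx 77.4$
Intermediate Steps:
$J = - \frac{2}{3}$ ($J = \left(- \frac{1}{3}\right) 2 = - \frac{2}{3} \approx -0.66667$)
$\left(J 6 \cdot 2 + \frac{-10 + 13}{-12 + 7}\right) \left(-9\right) = \left(\left(- \frac{2}{3}\right) 6 \cdot 2 + \frac{-10 + 13}{-12 + 7}\right) \left(-9\right) = \left(\left(-4\right) 2 + \frac{3}{-5}\right) \left(-9\right) = \left(-8 + 3 \left(- \frac{1}{5}\right)\right) \left(-9\right) = \left(-8 - \frac{3}{5}\right) \left(-9\right) = \left(- \frac{43}{5}\right) \left(-9\right) = \frac{387}{5}$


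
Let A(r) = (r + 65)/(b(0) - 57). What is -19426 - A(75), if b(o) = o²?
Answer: -1107142/57 ≈ -19424.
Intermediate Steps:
A(r) = -65/57 - r/57 (A(r) = (r + 65)/(0² - 57) = (65 + r)/(0 - 57) = (65 + r)/(-57) = (65 + r)*(-1/57) = -65/57 - r/57)
-19426 - A(75) = -19426 - (-65/57 - 1/57*75) = -19426 - (-65/57 - 25/19) = -19426 - 1*(-140/57) = -19426 + 140/57 = -1107142/57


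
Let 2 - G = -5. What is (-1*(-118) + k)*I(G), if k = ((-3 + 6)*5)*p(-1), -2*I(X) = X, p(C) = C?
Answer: -721/2 ≈ -360.50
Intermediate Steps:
G = 7 (G = 2 - 1*(-5) = 2 + 5 = 7)
I(X) = -X/2
k = -15 (k = ((-3 + 6)*5)*(-1) = (3*5)*(-1) = 15*(-1) = -15)
(-1*(-118) + k)*I(G) = (-1*(-118) - 15)*(-1/2*7) = (118 - 15)*(-7/2) = 103*(-7/2) = -721/2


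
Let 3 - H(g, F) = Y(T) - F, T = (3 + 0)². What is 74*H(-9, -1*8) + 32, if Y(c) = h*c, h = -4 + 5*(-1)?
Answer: 5656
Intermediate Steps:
T = 9 (T = 3² = 9)
h = -9 (h = -4 - 5 = -9)
Y(c) = -9*c
H(g, F) = 84 + F (H(g, F) = 3 - (-9*9 - F) = 3 - (-81 - F) = 3 + (81 + F) = 84 + F)
74*H(-9, -1*8) + 32 = 74*(84 - 1*8) + 32 = 74*(84 - 8) + 32 = 74*76 + 32 = 5624 + 32 = 5656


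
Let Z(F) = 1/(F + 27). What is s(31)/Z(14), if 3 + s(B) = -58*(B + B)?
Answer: -147559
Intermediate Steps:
Z(F) = 1/(27 + F)
s(B) = -3 - 116*B (s(B) = -3 - 58*(B + B) = -3 - 116*B)
s(31)/Z(14) = (-3 - 116*31)/(1/(27 + 14)) = (-3 - 3596)/(1/41) = -3599/1/41 = -3599*41 = -147559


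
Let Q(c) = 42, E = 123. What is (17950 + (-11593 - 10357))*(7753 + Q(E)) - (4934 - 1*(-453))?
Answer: -31185387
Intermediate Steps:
(17950 + (-11593 - 10357))*(7753 + Q(E)) - (4934 - 1*(-453)) = (17950 + (-11593 - 10357))*(7753 + 42) - (4934 - 1*(-453)) = (17950 - 21950)*7795 - (4934 + 453) = -4000*7795 - 1*5387 = -31180000 - 5387 = -31185387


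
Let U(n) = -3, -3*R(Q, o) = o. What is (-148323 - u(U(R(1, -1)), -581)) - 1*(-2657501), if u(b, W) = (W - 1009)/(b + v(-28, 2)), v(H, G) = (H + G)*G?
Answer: 27600640/11 ≈ 2.5091e+6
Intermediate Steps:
R(Q, o) = -o/3
v(H, G) = G*(G + H) (v(H, G) = (G + H)*G = G*(G + H))
u(b, W) = (-1009 + W)/(-52 + b) (u(b, W) = (W - 1009)/(b + 2*(2 - 28)) = (-1009 + W)/(b + 2*(-26)) = (-1009 + W)/(b - 52) = (-1009 + W)/(-52 + b))
(-148323 - u(U(R(1, -1)), -581)) - 1*(-2657501) = (-148323 - (-1009 - 581)/(-52 - 3)) - 1*(-2657501) = (-148323 - (-1590)/(-55)) + 2657501 = (-148323 - (-1)*(-1590)/55) + 2657501 = (-148323 - 1*318/11) + 2657501 = (-148323 - 318/11) + 2657501 = -1631871/11 + 2657501 = 27600640/11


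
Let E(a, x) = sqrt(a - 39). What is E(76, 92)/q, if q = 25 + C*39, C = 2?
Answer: sqrt(37)/103 ≈ 0.059056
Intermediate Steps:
E(a, x) = sqrt(-39 + a)
q = 103 (q = 25 + 2*39 = 25 + 78 = 103)
E(76, 92)/q = sqrt(-39 + 76)/103 = sqrt(37)*(1/103) = sqrt(37)/103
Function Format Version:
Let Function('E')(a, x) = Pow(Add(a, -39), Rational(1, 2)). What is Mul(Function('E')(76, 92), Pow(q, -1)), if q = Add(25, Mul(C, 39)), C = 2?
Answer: Mul(Rational(1, 103), Pow(37, Rational(1, 2))) ≈ 0.059056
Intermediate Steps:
Function('E')(a, x) = Pow(Add(-39, a), Rational(1, 2))
q = 103 (q = Add(25, Mul(2, 39)) = Add(25, 78) = 103)
Mul(Function('E')(76, 92), Pow(q, -1)) = Mul(Pow(Add(-39, 76), Rational(1, 2)), Pow(103, -1)) = Mul(Pow(37, Rational(1, 2)), Rational(1, 103)) = Mul(Rational(1, 103), Pow(37, Rational(1, 2)))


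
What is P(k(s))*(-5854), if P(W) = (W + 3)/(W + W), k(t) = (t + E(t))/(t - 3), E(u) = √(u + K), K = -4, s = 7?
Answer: -190255/23 + 17562*√3/23 ≈ -6949.4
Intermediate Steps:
E(u) = √(-4 + u) (E(u) = √(u - 4) = √(-4 + u))
k(t) = (t + √(-4 + t))/(-3 + t) (k(t) = (t + √(-4 + t))/(t - 3) = (t + √(-4 + t))/(-3 + t))
P(W) = (3 + W)/(2*W) (P(W) = (3 + W)/((2*W)) = (3 + W)*(1/(2*W)) = (3 + W)/(2*W))
P(k(s))*(-5854) = ((3 + (7 + √(-4 + 7))/(-3 + 7))/(2*(((7 + √(-4 + 7))/(-3 + 7)))))*(-5854) = ((3 + (7 + √3)/4)/(2*(((7 + √3)/4))))*(-5854) = ((3 + (7/4 + √3/4))/(2*(7/4 + √3/4)))*(-5854) = ((19/4 + √3/4)/(2*(7/4 + √3/4)))*(-5854) = -2927*(19/4 + √3/4)/(7/4 + √3/4)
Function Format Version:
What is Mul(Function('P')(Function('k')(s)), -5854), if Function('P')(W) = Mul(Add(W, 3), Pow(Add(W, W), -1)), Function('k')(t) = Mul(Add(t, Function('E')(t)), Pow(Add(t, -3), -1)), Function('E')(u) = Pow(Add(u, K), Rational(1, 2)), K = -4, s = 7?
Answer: Add(Rational(-190255, 23), Mul(Rational(17562, 23), Pow(3, Rational(1, 2)))) ≈ -6949.4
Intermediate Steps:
Function('E')(u) = Pow(Add(-4, u), Rational(1, 2)) (Function('E')(u) = Pow(Add(u, -4), Rational(1, 2)) = Pow(Add(-4, u), Rational(1, 2)))
Function('k')(t) = Mul(Pow(Add(-3, t), -1), Add(t, Pow(Add(-4, t), Rational(1, 2)))) (Function('k')(t) = Mul(Add(t, Pow(Add(-4, t), Rational(1, 2))), Pow(Add(t, -3), -1)) = Mul(Add(t, Pow(Add(-4, t), Rational(1, 2))), Pow(Add(-3, t), -1)) = Mul(Pow(Add(-3, t), -1), Add(t, Pow(Add(-4, t), Rational(1, 2)))))
Function('P')(W) = Mul(Rational(1, 2), Pow(W, -1), Add(3, W)) (Function('P')(W) = Mul(Add(3, W), Pow(Mul(2, W), -1)) = Mul(Add(3, W), Mul(Rational(1, 2), Pow(W, -1))) = Mul(Rational(1, 2), Pow(W, -1), Add(3, W)))
Mul(Function('P')(Function('k')(s)), -5854) = Mul(Mul(Rational(1, 2), Pow(Mul(Pow(Add(-3, 7), -1), Add(7, Pow(Add(-4, 7), Rational(1, 2)))), -1), Add(3, Mul(Pow(Add(-3, 7), -1), Add(7, Pow(Add(-4, 7), Rational(1, 2)))))), -5854) = Mul(Mul(Rational(1, 2), Pow(Mul(Pow(4, -1), Add(7, Pow(3, Rational(1, 2)))), -1), Add(3, Mul(Pow(4, -1), Add(7, Pow(3, Rational(1, 2)))))), -5854) = Mul(Mul(Rational(1, 2), Pow(Mul(Rational(1, 4), Add(7, Pow(3, Rational(1, 2)))), -1), Add(3, Mul(Rational(1, 4), Add(7, Pow(3, Rational(1, 2)))))), -5854) = Mul(Mul(Rational(1, 2), Pow(Add(Rational(7, 4), Mul(Rational(1, 4), Pow(3, Rational(1, 2)))), -1), Add(3, Add(Rational(7, 4), Mul(Rational(1, 4), Pow(3, Rational(1, 2)))))), -5854) = Mul(Mul(Rational(1, 2), Pow(Add(Rational(7, 4), Mul(Rational(1, 4), Pow(3, Rational(1, 2)))), -1), Add(Rational(19, 4), Mul(Rational(1, 4), Pow(3, Rational(1, 2))))), -5854) = Mul(-2927, Pow(Add(Rational(7, 4), Mul(Rational(1, 4), Pow(3, Rational(1, 2)))), -1), Add(Rational(19, 4), Mul(Rational(1, 4), Pow(3, Rational(1, 2)))))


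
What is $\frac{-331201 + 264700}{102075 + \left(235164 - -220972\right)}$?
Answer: $- \frac{66501}{558211} \approx -0.11913$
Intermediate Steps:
$\frac{-331201 + 264700}{102075 + \left(235164 - -220972\right)} = - \frac{66501}{102075 + \left(235164 + 220972\right)} = - \frac{66501}{102075 + 456136} = - \frac{66501}{558211}$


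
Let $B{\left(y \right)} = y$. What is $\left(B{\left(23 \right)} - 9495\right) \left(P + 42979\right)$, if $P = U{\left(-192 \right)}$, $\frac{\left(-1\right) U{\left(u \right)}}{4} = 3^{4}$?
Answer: $-404028160$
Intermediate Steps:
$U{\left(u \right)} = -324$ ($U{\left(u \right)} = - 4 \cdot 3^{4} = \left(-4\right) 81 = -324$)
$P = -324$
$\left(B{\left(23 \right)} - 9495\right) \left(P + 42979\right) = \left(23 - 9495\right) \left(-324 + 42979\right) = \left(-9472\right) 42655 = -404028160$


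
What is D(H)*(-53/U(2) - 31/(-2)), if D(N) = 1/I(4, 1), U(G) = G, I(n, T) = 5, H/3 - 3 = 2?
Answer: -11/5 ≈ -2.2000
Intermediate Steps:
H = 15 (H = 9 + 3*2 = 9 + 6 = 15)
D(N) = 1/5
D(H)*(-53/U(2) - 31/(-2)) = (-53/2 - 31/(-2))/5 = (-53*1/2 - 31*(-1/2))/5 = (-53/2 + 31/2)/5 = (1/5)*(-11) = -11/5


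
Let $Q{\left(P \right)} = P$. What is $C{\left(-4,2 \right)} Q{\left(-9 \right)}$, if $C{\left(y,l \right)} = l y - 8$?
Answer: $144$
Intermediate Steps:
$C{\left(y,l \right)} = -8 + l y$
$C{\left(-4,2 \right)} Q{\left(-9 \right)} = \left(-8 + 2 \left(-4\right)\right) \left(-9\right) = \left(-8 - 8\right) \left(-9\right) = \left(-16\right) \left(-9\right) = 144$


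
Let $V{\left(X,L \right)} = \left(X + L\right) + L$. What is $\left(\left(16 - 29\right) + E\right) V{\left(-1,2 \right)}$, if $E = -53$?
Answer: $-198$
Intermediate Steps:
$V{\left(X,L \right)} = X + 2 L$ ($V{\left(X,L \right)} = \left(L + X\right) + L = X + 2 L$)
$\left(\left(16 - 29\right) + E\right) V{\left(-1,2 \right)} = \left(\left(16 - 29\right) - 53\right) \left(-1 + 2 \cdot 2\right) = \left(-13 - 53\right) \left(-1 + 4\right) = \left(-66\right) 3 = -198$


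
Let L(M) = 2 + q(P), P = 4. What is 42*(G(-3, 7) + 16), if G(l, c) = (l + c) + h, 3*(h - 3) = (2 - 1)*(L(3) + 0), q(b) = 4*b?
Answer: 1218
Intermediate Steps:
L(M) = 18 (L(M) = 2 + 4*4 = 2 + 16 = 18)
h = 9 (h = 3 + ((2 - 1)*(18 + 0))/3 = 3 + (1*18)/3 = 3 + (⅓)*18 = 3 + 6 = 9)
G(l, c) = 9 + c + l (G(l, c) = (l + c) + 9 = (c + l) + 9 = 9 + c + l)
42*(G(-3, 7) + 16) = 42*((9 + 7 - 3) + 16) = 42*(13 + 16) = 42*29 = 1218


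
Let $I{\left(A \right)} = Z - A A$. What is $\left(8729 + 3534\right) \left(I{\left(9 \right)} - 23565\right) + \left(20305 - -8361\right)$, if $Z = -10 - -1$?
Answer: $-290052599$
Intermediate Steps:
$Z = -9$ ($Z = -10 + 1 = -9$)
$I{\left(A \right)} = -9 - A^{2}$ ($I{\left(A \right)} = -9 - A A = -9 - A^{2}$)
$\left(8729 + 3534\right) \left(I{\left(9 \right)} - 23565\right) + \left(20305 - -8361\right) = \left(8729 + 3534\right) \left(\left(-9 - 9^{2}\right) - 23565\right) + \left(20305 - -8361\right) = 12263 \left(\left(-9 - 81\right) - 23565\right) + \left(20305 + 8361\right) = 12263 \left(\left(-9 - 81\right) - 23565\right) + 28666 = 12263 \left(-90 - 23565\right) + 28666 = 12263 \left(-23655\right) + 28666 = -290081265 + 28666 = -290052599$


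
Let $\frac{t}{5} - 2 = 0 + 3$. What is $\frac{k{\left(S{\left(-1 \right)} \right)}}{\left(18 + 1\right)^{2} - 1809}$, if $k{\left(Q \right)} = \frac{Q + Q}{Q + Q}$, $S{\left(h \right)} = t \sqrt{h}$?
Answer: $- \frac{1}{1448} \approx -0.00069061$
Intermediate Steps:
$t = 25$ ($t = 10 + 5 \left(0 + 3\right) = 10 + 5 \cdot 3 = 10 + 15 = 25$)
$S{\left(h \right)} = 25 \sqrt{h}$
$k{\left(Q \right)} = 1$ ($k{\left(Q \right)} = \frac{2 Q}{2 Q} = 2 Q \frac{1}{2 Q} = 1$)
$\frac{k{\left(S{\left(-1 \right)} \right)}}{\left(18 + 1\right)^{2} - 1809} = \frac{1}{\left(18 + 1\right)^{2} - 1809} \cdot 1 = \frac{1}{19^{2} - 1809} \cdot 1 = \frac{1}{361 - 1809} \cdot 1 = \frac{1}{-1448} \cdot 1 = \left(- \frac{1}{1448}\right) 1 = - \frac{1}{1448}$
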